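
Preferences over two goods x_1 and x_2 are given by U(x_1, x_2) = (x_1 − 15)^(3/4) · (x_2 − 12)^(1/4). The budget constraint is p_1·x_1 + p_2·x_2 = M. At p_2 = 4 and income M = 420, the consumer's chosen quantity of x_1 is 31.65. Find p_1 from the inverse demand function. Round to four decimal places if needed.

Let x_1' = x_1−15, x_2' = x_2−12. MRS = 3·x_2'/x_1' = p_1/p_2.
Substituting into the budget: x_1* = 15 + 0.75·(M − 15·p_1 − 12·p_2)/p_1, and x_2* = 12 + 0.25·(…)/p_2.
Set x_1* = 31.65 in the demand function and solve for p_1: p_1 = 10.

p_1 = 10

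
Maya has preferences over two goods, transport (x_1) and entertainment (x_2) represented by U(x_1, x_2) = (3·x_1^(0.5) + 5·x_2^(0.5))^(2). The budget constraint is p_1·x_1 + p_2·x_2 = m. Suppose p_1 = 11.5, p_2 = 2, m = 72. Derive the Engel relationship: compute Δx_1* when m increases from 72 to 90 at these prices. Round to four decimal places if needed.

Δx_1* = 0.0922

Substitute x_2 = (x_2/x_1)·x_1 into the budget: x_1* = m/(p_1 + p_2·(x_2/x_1)).
Numerically x_2/x_1 = 91.840278, so x_1* = 72/(11.5 + 2·91.840278) = 0.3689.
At m' = 90: x_1* = 0.4611. Change: 0.4611 − 0.3689 = 0.0922.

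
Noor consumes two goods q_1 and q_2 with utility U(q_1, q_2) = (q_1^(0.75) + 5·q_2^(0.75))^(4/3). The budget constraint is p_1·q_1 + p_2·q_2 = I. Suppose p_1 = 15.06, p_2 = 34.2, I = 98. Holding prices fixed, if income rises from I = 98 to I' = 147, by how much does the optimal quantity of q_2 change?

With the ratio pinned down, the budget gives q_1* = I/(p_1 + p_2·(q_2/q_1)) and q_2* = (q_2/q_1)·q_1*.
Numerically q_2/q_1 = 23.500412, so q_1* = 98/(15.06 + 34.2·23.500412) = 0.1197 and q_2* = 23.500412·0.1197 = 2.8128.
At I' = 147: q_2* = 4.2192. Change: 4.2192 − 2.8128 = 1.4064.

Δq_2* = 1.4064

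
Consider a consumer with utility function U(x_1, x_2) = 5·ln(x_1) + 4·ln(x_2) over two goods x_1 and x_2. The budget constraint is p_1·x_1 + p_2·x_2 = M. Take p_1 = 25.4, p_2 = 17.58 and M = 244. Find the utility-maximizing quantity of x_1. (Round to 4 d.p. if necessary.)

x_1* = 5.3368

Tangency: MRS = (5/4)·x_2/x_1 = p_1/p_2.
So 5·p_2·x_2 = 4·p_1·x_1; combined with the budget, a share 5/9 of income goes to x_1.
Demand: x_1*(p_1,p_2,M) = 5/9·M/p_1 and x_2* = 4/9·M/p_2.
At p_1=25.4, p_2=17.58, M=244: x_1* = 5/9·244/25.4 = 5.3368.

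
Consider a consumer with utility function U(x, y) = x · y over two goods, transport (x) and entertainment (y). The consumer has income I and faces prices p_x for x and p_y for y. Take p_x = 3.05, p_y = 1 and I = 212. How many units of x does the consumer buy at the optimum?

x* = 34.7541

Demand: x*(p_x,p_y,I) = 0.5·I/p_x and y* = 0.5·I/p_y.
At p_x=3.05, p_y=1, I=212: x* = 0.5·212/3.05 = 34.7541.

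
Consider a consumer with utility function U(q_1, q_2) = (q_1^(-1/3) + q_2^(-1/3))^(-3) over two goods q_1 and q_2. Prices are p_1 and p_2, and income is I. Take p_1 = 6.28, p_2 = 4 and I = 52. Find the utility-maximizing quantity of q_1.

MU_q_1 ∝ q_1^(-4/3), MU_q_2 ∝ q_2^(-4/3), so MRS = (q_2/q_1)^(4/3) = p_1/p_2.
Hence q_2/q_1 = (p_1/p_2)^(1/(4/3)), i.e. raised to the 0.75 power.
Substitute q_2 = (q_2/q_1)·q_1 into the budget: q_1* = I/(p_1 + p_2·(q_2/q_1)).
Numerically q_2/q_1 = 1.402571, so q_1* = 52/(6.28 + 4·1.402571) = 4.3733.

q_1* = 4.3733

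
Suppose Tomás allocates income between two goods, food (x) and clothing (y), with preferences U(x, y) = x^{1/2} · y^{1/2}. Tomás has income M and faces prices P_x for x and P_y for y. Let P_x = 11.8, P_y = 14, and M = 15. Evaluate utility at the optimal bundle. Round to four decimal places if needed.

Tangency: MRS = y/x = P_x/P_y.
So 0.5·P_y·y = 0.5·P_x·x; combined with the budget, a share 0.5 of income goes to x.
Demand: x*(P_x,P_y,M) = 0.5·M/P_x and y* = 0.5·M/P_y.
At P_x=11.8, P_y=14, M=15: x* = 0.5·15/11.8 = 0.6356, y* = 0.5357.
Utility at the optimum: U(0.6356, 0.5357) = 0.5835.

V = 0.5835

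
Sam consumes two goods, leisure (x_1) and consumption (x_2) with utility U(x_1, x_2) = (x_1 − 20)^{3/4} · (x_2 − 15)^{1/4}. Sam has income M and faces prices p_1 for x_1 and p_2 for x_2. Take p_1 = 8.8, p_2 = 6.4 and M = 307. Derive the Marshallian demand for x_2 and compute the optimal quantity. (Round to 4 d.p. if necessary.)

This is Cobb-Douglas in (x_1−20, x_2−15): tangency gives 0.75·p_2·(x_2−15) = 0.25·p_1·(x_1−20).
After buying the subsistence bundle (20, 15), a share 0.75 of the remaining income goes to x_1: x_1* = 20 + 0.75·(M − 20p_1 − 15p_2)/p_1.
Discretionary income = 307 − 20·8.8 − 15·6.4 = 35; x_2* = 15 + 0.25·35/6.4 = 16.3672.

x_2* = 16.3672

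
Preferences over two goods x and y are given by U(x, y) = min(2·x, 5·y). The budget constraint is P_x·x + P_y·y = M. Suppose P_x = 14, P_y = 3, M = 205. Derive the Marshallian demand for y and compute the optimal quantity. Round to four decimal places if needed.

Demand: x*(P_x,P_y,M) = 5·M/(5·P_x + 2·P_y), y* = 2·M/(5·P_x + 2·P_y).
Here 5·14 + 2·3 = 76, giving y* = 5.3947.

y* = 5.3947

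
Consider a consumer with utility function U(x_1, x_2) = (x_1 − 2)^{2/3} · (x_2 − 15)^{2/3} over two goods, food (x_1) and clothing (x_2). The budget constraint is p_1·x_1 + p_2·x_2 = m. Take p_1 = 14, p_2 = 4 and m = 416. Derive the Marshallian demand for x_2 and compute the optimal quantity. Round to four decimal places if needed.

x_2* = 56

This is Cobb-Douglas in (x_1−2, x_2−15): tangency gives 2/3·p_2·(x_2−15) = 2/3·p_1·(x_1−2).
Substituting into the budget: x_1* = 2 + 0.5·(m − 2·p_1 − 15·p_2)/p_1, and x_2* = 15 + 0.5·(…)/p_2.
Discretionary income = 416 − 2·14 − 15·4 = 328; x_2* = 15 + 0.5·328/4 = 56.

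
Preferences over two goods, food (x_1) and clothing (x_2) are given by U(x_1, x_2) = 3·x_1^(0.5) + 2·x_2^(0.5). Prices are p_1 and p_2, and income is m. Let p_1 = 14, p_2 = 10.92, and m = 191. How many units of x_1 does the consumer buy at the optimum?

MRS = MU_x_1/MU_x_2 = (3/2)·(x_2/x_1)^(0.5). Set equal to p_1/p_2.
Hence x_2/x_1 = ((2/3)·p_1/p_2)^(1/(0.5)), i.e. raised to the 2 power.
With the ratio pinned down, the budget gives x_1* = m/(p_1 + p_2·(x_2/x_1)) and x_2* = (x_2/x_1)·x_1*.
Numerically x_2/x_1 = 0.730514, so x_1* = 191/(14 + 10.92·0.730514) = 8.6908.

x_1* = 8.6908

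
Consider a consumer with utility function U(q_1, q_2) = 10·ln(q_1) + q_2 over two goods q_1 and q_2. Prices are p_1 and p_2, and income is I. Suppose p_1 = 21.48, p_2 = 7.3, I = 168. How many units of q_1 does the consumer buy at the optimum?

Set MRS = p_1/p_2: (10/q_1)/1 = p_1/p_2.
So q_1*(p_1,p_2) = 10·p_2/p_1, independent of income; and q_2* = (I − 10·p_2)/p_2.
At the given prices: q_1* = 10·7.3/21.48 = 3.3985.

q_1* = 3.3985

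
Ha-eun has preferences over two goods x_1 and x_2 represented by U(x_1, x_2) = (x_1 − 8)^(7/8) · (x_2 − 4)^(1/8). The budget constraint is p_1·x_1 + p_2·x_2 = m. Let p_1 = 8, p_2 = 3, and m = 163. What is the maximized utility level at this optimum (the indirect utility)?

Let x_1' = x_1−8, x_2' = x_2−4. MRS = 7·x_2'/x_1' = p_1/p_2.
After buying the subsistence bundle (8, 4), a share 0.875 of the remaining income goes to x_1: x_1* = 8 + 0.875·(m − 8p_1 − 4p_2)/p_1.
Discretionary income = 163 − 8·8 − 4·3 = 87; x_1* = 8 + 0.875·87/8 = 17.5156; x_2* = 4 + 0.125·87/3 = 7.625.
Utility at the optimum: U(17.5156, 7.625) = 8.4342.

V = 8.4342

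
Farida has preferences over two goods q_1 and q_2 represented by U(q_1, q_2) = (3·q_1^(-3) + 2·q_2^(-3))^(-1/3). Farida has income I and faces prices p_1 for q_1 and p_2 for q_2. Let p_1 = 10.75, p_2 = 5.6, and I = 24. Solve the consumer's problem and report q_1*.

Numerically q_2/q_1 = 1.06361, so q_1* = 24/(10.75 + 5.6·1.06361) = 1.4366.

q_1* = 1.4366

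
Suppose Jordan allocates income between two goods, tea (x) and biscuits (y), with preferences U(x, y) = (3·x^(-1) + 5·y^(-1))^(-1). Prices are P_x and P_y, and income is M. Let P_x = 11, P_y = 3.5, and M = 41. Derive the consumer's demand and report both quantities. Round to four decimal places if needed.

x* = 2.1567, y* = 4.936

MU_x ∝ 3·x^(-2), MU_y ∝ 5·y^(-2), so MRS = (3/5)·(y/x)^(2) = P_x/P_y.
Hence y/x = ((5/3)·P_x/P_y)^(1/(2)), i.e. raised to the 0.5 power.
Substitute y = (y/x)·x into the budget: x* = M/(P_x + P_y·(y/x)).
Numerically y/x = 2.288689, so x* = 41/(11 + 3.5·2.288689) = 2.1567 and y* = 2.288689·2.1567 = 4.936.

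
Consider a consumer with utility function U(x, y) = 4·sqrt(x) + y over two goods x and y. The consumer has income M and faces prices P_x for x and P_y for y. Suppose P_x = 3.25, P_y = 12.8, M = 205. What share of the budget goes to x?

MU_x = 2/√x, MU_y = 1. Tangency: 2/√x = P_x/P_y.
Thus x* = (2·P_y/P_x)² — independent of M — with the rest of income spent on y.
Plugging in: x* = (2·12.8/3.25)² = 62.0459, y* = 0.2618.
Expenditure on x: 3.25·62.0459 = 201.6492; share = 0.9837.

share on x = 0.9837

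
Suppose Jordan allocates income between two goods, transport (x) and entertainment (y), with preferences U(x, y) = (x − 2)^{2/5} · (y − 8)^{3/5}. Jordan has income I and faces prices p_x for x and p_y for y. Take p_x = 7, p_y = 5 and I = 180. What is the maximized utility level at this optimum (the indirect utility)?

V = 11.2374

This is Cobb-Douglas in (x−2, y−8): tangency gives 0.4·p_y·(y−8) = 0.6·p_x·(x−2).
After buying the subsistence bundle (2, 8), a share 0.4 of the remaining income goes to x: x* = 2 + 0.4·(I − 2p_x − 8p_y)/p_x.
Discretionary income = 180 − 2·7 − 8·5 = 126; x* = 2 + 0.4·126/7 = 9.2; y* = 8 + 0.6·126/5 = 23.12.
Utility at the optimum: U(9.2, 23.12) = 11.2374.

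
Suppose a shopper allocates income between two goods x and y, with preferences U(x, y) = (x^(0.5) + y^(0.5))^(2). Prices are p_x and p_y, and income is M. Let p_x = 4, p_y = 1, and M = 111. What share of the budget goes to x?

share on x = 0.2

With the ratio pinned down, the budget gives x* = M/(p_x + p_y·(y/x)) and y* = (y/x)·x*.
Numerically y/x = 16, so x* = 111/(4 + 1·16) = 5.55 and y* = 16·5.55 = 88.8.
Expenditure on x: 4·5.55 = 22.2; share = 0.2.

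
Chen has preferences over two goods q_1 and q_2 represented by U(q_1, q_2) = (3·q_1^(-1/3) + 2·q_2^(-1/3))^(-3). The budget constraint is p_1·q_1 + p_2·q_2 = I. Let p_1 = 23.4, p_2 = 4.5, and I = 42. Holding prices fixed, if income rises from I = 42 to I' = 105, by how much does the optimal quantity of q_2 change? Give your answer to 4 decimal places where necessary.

MU_q_1 ∝ 3·q_1^(-4/3), MU_q_2 ∝ 2·q_2^(-4/3), so MRS = (3/2)·(q_2/q_1)^(4/3) = p_1/p_2.
Solve for the ratio: q_2/q_1 = [(2/3)·p_1/p_2]^(0.75).
Substitute q_2 = (q_2/q_1)·q_1 into the budget: q_1* = I/(p_1 + p_2·(q_2/q_1)).
Numerically q_2/q_1 = 2.540587, so q_1* = 42/(23.4 + 4.5·2.540587) = 1.2058 and q_2* = 2.540587·1.2058 = 3.0634.
At I' = 105: q_2* = 7.6584. Change: 7.6584 − 3.0634 = 4.595.

Δq_2* = 4.595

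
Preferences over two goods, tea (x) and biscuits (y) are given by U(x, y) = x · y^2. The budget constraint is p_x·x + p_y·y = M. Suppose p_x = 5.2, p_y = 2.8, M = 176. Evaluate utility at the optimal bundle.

Demand: x*(p_x,p_y,M) = 1/3·M/p_x and y* = 2/3·M/p_y.
At p_x=5.2, p_y=2.8, M=176: x* = 1/3·176/5.2 = 11.2821, y* = 41.9048.
Utility at the optimum: U(11.2821, 41.9048) = 19811.3844.

V = 19811.3844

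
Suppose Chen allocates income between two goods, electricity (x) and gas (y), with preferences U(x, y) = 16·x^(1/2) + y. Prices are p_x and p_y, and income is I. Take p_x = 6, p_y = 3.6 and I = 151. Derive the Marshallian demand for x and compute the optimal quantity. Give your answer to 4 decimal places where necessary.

x* = 23.04

Set MRS = p_x/p_y: 8·x^(−1/2) = p_x/p_y.
Thus x* = (8·p_y/p_x)² — independent of I — with the rest of income spent on y.
Plugging in: x* = (8·3.6/6)² = 23.04.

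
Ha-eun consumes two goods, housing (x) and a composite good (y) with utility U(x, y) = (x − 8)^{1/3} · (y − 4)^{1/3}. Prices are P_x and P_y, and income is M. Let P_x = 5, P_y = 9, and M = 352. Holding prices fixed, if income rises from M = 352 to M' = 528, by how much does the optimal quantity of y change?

Δy* = 9.7778

Substituting into the budget: x* = 8 + 0.5·(M − 8·P_x − 4·P_y)/P_x, and y* = 4 + 0.5·(…)/P_y.
Discretionary income = 352 − 8·5 − 4·9 = 276; y* = 4 + 0.5·276/9 = 19.3333.
At M' = 528: y* = 29.1111. Change: 29.1111 − 19.3333 = 9.7778.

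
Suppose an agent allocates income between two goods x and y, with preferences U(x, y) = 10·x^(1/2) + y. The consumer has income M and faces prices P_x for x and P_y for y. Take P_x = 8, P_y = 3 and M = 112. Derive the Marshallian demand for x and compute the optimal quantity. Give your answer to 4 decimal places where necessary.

x* = 3.5156

Utility is quasi-linear in y; the FOC for x is 5/√x = P_x/P_y.
Solve: √x = 5·P_y/P_x, so x*(P_x,P_y) = (5·P_y/P_x)², and y* = (M − P_x·x*)/P_y.
Plugging in: x* = (5·3/8)² = 3.5156.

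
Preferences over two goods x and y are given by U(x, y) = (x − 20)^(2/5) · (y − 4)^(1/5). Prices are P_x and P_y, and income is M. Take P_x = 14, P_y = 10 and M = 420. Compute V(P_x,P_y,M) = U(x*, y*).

Substituting into the budget: x* = 20 + 2/3·(M − 20·P_x − 4·P_y)/P_x, and y* = 4 + 1/3·(…)/P_y.
Discretionary income = 420 − 20·14 − 4·10 = 100; x* = 20 + 2/3·100/14 = 24.7619; y* = 4 + 1/3·100/10 = 7.3333.
Utility at the optimum: U(24.7619, 7.3333) = 2.3751.

V = 2.3751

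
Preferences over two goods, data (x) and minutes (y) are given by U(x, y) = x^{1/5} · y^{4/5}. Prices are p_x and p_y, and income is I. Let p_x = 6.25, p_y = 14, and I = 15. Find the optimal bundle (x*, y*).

Tangency: MRS = (1/4)·y/x = p_x/p_y.
Rearranging, p_y·y = 4·p_x·x. Substituting into the budget gives p_x·x·(1 + 4) = I.
Demand: x*(p_x,p_y,I) = 0.2·I/p_x and y* = 0.8·I/p_y.
At p_x=6.25, p_y=14, I=15: x* = 0.2·15/6.25 = 0.48, y* = 0.8571.

x* = 0.48, y* = 0.8571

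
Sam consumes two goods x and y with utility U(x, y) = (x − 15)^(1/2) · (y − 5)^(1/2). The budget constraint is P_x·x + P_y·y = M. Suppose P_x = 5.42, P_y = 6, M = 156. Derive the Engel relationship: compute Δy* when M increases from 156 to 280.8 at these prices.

Substituting into the budget: x* = 15 + 0.5·(M − 15·P_x − 5·P_y)/P_x, and y* = 5 + 0.5·(…)/P_y.
Discretionary income = 156 − 15·5.42 − 5·6 = 44.7; y* = 5 + 0.5·44.7/6 = 8.725.
At M' = 280.8: y* = 19.125. Change: 19.125 − 8.725 = 10.4.

Δy* = 10.4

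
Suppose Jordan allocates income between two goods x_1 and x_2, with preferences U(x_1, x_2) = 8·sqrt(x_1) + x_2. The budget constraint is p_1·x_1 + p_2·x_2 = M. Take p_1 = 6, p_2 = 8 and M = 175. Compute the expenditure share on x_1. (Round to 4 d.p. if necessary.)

share on x_1 = 0.9752

Thus x_1* = (4·p_2/p_1)² — independent of M — with the rest of income spent on x_2.
Plugging in: x_1* = (4·8/6)² = 28.4444, x_2* = 0.5417.
Expenditure on x_1: 6·28.4444 = 170.6667; share = 0.9752.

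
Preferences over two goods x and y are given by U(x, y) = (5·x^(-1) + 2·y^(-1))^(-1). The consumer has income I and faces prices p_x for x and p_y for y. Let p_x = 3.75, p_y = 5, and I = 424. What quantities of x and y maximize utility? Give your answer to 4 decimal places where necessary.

Numerically y/x = 0.547723, so x* = 424/(3.75 + 5·0.547723) = 65.3452 and y* = 0.547723·65.3452 = 35.7911.

x* = 65.3452, y* = 35.7911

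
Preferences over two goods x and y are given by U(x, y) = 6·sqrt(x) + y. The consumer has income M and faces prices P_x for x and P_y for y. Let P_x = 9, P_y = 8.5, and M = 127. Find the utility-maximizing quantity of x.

x* = 8.0278

Utility is quasi-linear in y; the FOC for x is 3/√x = P_x/P_y.
Thus x* = (3·P_y/P_x)² — independent of M — with the rest of income spent on y.
Plugging in: x* = (3·8.5/9)² = 8.0278.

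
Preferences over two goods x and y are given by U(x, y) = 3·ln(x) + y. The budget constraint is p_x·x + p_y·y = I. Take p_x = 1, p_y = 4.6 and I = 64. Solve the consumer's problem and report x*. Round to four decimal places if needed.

Set MRS = p_x/p_y: (3/x)/1 = p_x/p_y.
So x*(p_x,p_y) = 3·p_y/p_x, independent of income; and y* = (I − 3·p_y)/p_y.
At the given prices: x* = 3·4.6/1 = 13.8.

x* = 13.8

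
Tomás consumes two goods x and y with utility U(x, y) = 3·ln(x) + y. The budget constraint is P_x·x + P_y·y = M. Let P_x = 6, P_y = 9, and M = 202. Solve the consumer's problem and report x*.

x* = 4.5

Set MRS = P_x/P_y: (3/x)/1 = P_x/P_y.
So x*(P_x,P_y) = 3·P_y/P_x, independent of income; and y* = (M − 3·P_y)/P_y.
At the given prices: x* = 3·9/6 = 4.5.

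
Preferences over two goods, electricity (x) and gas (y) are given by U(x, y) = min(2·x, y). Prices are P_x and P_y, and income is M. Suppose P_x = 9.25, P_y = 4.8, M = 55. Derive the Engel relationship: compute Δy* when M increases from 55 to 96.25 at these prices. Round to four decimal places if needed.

With perfect complements, no substitution: consume in ratio x:y = 1:2.
Budget: P_x·x + P_y·2·x = M, so (P_x + 2·P_y)·x = M.
Demand: x*(P_x,P_y,M) = M/(P_x + 2·P_y), y* = 2·M/(P_x + 2·P_y).
Here 9.25 + 2·4.8 = 18.85, giving y* = 5.8355.
At M' = 96.25: y* = 10.2122. Change: 10.2122 − 5.8355 = 4.3767.

Δy* = 4.3767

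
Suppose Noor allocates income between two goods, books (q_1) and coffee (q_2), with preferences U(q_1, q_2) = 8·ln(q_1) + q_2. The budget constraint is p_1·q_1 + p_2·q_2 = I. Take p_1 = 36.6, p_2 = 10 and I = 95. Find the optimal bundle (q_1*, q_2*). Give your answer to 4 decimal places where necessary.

MU_q_1 = 8/q_1, MU_q_2 = 1. Tangency: 8/q_1 = p_1/p_2.
So q_1*(p_1,p_2) = 8·p_2/p_1, independent of income; and q_2* = (I − 8·p_2)/p_2.
At the given prices: q_1* = 8·10/36.6 = 2.1858, and q_2* = 1.5.

q_1* = 2.1858, q_2* = 1.5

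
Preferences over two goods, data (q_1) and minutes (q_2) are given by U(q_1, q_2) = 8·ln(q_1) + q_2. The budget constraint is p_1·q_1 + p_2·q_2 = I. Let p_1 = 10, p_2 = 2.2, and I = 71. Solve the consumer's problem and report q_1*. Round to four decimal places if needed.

q_1* = 1.76

At the given prices: q_1* = 8·2.2/10 = 1.76.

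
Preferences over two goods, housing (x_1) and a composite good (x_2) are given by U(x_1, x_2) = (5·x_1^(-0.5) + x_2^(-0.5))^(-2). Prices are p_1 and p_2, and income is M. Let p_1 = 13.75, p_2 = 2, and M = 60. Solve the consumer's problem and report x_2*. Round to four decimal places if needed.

From the CES first-order condition, 5·(x_2/x_1)^(1.5) = p_1/p_2.
Hence x_2/x_1 = ((1/5)·p_1/p_2)^(1/(1.5)), i.e. raised to the 2/3 power.
Substitute x_2 = (x_2/x_1)·x_1 into the budget: x_1* = M/(p_1 + p_2·(x_2/x_1)).
Numerically x_2/x_1 = 1.236522, so x_1* = 60/(13.75 + 2·1.236522) = 3.6984 and x_2* = 1.236522·3.6984 = 4.5732.

x_2* = 4.5732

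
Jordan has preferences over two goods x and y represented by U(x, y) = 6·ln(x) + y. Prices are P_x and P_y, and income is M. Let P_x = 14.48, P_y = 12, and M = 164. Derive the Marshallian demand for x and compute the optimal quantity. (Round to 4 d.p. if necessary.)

x* = 4.9724

MU_x = 6/x, MU_y = 1. Tangency: 6/x = P_x/P_y.
So x*(P_x,P_y) = 6·P_y/P_x, independent of income; and y* = (M − 6·P_y)/P_y.
At the given prices: x* = 6·12/14.48 = 4.9724.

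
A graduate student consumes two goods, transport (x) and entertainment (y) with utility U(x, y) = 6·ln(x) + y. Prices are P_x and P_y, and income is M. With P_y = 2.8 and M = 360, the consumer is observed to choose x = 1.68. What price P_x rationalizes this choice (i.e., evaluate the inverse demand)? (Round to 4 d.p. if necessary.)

MU_x = 6/x, MU_y = 1. Tangency: 6/x = P_x/P_y.
So x*(P_x,P_y) = 6·P_y/P_x, independent of income; and y* = (M − 6·P_y)/P_y.
Set x* = 1.68 in the demand function and solve for P_x: P_x = 10.

P_x = 10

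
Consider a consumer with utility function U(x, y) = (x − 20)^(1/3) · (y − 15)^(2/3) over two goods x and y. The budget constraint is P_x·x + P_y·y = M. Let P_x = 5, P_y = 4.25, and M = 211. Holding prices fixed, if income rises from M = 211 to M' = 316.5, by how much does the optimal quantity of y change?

Let x' = x−20, y' = y−15. MRS = (1/2)·y'/x' = P_x/P_y.
After buying the subsistence bundle (20, 15), a share 1/3 of the remaining income goes to x: x* = 20 + 1/3·(M − 20P_x − 15P_y)/P_x.
Discretionary income = 211 − 20·5 − 15·4.25 = 47.25; y* = 15 + 2/3·47.25/4.25 = 22.4118.
At M' = 316.5: y* = 38.9608. Change: 38.9608 − 22.4118 = 16.549.

Δy* = 16.549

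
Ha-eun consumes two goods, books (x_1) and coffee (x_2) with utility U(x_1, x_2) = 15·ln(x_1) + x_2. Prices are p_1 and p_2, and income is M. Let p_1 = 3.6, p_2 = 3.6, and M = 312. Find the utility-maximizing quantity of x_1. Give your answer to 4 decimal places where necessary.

x_1* = 15

MU_x_1 = 15/x_1, MU_x_2 = 1. Tangency: 15/x_1 = p_1/p_2.
So x_1*(p_1,p_2) = 15·p_2/p_1, independent of income; and x_2* = (M − 15·p_2)/p_2.
At the given prices: x_1* = 15·3.6/3.6 = 15.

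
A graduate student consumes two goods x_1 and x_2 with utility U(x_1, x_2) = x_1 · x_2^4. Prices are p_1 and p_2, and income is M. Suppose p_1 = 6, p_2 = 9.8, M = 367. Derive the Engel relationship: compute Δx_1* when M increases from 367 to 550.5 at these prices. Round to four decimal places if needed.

Δx_1* = 6.1167

The MRS is (1/4)·x_2/x_1. Set MRS = p_1/p_2.
So p_2·x_2 = 4·p_1·x_1; combined with the budget, a share 0.2 of income goes to x_1.
Demand: x_1*(p_1,p_2,M) = 0.2·M/p_1 and x_2* = 0.8·M/p_2.
At p_1=6, p_2=9.8, M=367: x_1* = 0.2·367/6 = 12.2333.
At M' = 550.5: x_1* = 18.35. Change: 18.35 − 12.2333 = 6.1167.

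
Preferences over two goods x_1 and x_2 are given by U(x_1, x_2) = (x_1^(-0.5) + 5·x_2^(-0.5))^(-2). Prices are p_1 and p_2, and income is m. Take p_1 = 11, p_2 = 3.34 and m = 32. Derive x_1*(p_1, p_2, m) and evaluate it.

x_1* = 0.981

Substitute x_2 = (x_2/x_1)·x_1 into the budget: x_1* = m/(p_1 + p_2·(x_2/x_1)).
Numerically x_2/x_1 = 6.472581, so x_1* = 32/(11 + 3.34·6.472581) = 0.981.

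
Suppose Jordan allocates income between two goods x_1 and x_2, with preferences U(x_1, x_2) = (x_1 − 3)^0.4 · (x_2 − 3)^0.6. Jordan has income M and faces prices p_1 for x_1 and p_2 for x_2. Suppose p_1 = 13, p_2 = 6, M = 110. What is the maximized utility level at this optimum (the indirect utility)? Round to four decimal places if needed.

Discretionary income = 110 − 3·13 − 3·6 = 53; x_1* = 3 + 0.4·53/13 = 4.6308; x_2* = 3 + 0.6·53/6 = 8.3.
Utility at the optimum: U(4.6308, 8.3) = 3.3077.

V = 3.3077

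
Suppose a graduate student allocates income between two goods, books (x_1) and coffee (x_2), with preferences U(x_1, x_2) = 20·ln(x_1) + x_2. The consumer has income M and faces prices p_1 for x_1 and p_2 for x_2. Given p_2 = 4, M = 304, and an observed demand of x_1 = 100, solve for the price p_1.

Set MRS = p_1/p_2: (20/x_1)/1 = p_1/p_2.
So x_1*(p_1,p_2) = 20·p_2/p_1, independent of income; and x_2* = (M − 20·p_2)/p_2.
Set x_1* = 100 in the demand function and solve for p_1: p_1 = 0.8.

p_1 = 0.8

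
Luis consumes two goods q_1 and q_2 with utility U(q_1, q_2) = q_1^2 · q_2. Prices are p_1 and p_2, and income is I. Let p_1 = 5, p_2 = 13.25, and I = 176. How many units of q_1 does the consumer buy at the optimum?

q_1* = 23.4667

Tangency: MRS = 2·q_2/q_1 = p_1/p_2.
So 2·p_2·q_2 = p_1·q_1; combined with the budget, a share 2/3 of income goes to q_1.
Demand: q_1*(p_1,p_2,I) = 2/3·I/p_1 and q_2* = 1/3·I/p_2.
At p_1=5, p_2=13.25, I=176: q_1* = 2/3·176/5 = 23.4667.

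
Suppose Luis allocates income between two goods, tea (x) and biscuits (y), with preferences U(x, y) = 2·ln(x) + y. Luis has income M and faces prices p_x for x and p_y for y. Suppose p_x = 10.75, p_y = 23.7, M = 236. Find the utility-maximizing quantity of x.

MU_x = 2/x, MU_y = 1. Tangency: 2/x = p_x/p_y.
So x*(p_x,p_y) = 2·p_y/p_x, independent of income; and y* = (M − 2·p_y)/p_y.
At the given prices: x* = 2·23.7/10.75 = 4.4093.

x* = 4.4093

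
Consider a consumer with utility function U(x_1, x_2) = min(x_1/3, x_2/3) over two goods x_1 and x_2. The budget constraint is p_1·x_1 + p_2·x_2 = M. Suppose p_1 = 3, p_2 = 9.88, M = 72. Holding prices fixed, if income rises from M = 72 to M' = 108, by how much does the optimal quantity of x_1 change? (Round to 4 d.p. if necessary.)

With perfect complements, no substitution: consume in ratio x_1:x_2 = 3:3.
Budget: p_1·x_1 + p_2·x_1 = M, so (3·p_1 + 3·p_2)·x_1 = 3·M.
Demand: x_1*(p_1,p_2,M) = 3·M/(3·p_1 + 3·p_2), x_2* = 3·M/(3·p_1 + 3·p_2).
Here 3·3 + 3·9.88 = 38.64, giving x_1* = 5.5901.
At M' = 108: x_1* = 8.3851. Change: 8.3851 − 5.5901 = 2.795.

Δx_1* = 2.795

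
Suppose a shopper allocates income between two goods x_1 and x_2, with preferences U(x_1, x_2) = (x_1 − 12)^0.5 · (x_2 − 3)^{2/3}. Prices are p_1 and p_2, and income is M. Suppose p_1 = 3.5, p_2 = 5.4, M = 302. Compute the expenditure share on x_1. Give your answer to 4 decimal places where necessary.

Discretionary income = 302 − 12·3.5 − 3·5.4 = 243.8; x_1* = 12 + 3/7·243.8/3.5 = 41.8531; x_2* = 3 + 4/7·243.8/5.4 = 28.7989.
Expenditure on x_1: 3.5·41.8531 = 146.4857; share = 0.4851.

share on x_1 = 0.4851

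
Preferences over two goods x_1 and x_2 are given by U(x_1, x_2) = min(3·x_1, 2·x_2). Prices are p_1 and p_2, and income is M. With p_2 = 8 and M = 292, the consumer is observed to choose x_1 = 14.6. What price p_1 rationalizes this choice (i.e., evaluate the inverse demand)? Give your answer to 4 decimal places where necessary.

p_1 = 8

Leontief preferences: the optimum is at the kink where x_1/2 = x_2/3, i.e. x_2 = (3/2)·x_1.
Budget: p_1·x_1 + p_2·(3/2)·x_1 = M, so (2·p_1 + 3·p_2)·x_1 = 2·M.
Demand: x_1*(p_1,p_2,M) = 2·M/(2·p_1 + 3·p_2), x_2* = 3·M/(2·p_1 + 3·p_2).
Set x_1* = 14.6 in the demand function and solve for p_1: p_1 = 8.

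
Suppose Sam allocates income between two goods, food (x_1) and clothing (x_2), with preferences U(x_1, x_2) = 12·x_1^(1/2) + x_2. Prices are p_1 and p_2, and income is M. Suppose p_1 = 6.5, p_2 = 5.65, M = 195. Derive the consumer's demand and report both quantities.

x_1* = 27.2002, x_2* = 3.221

MU_x_1 = 6/√x_1, MU_x_2 = 1. Tangency: 6/√x_1 = p_1/p_2.
Thus x_1* = (6·p_2/p_1)² — independent of M — with the rest of income spent on x_2.
Plugging in: x_1* = (6·5.65/6.5)² = 27.2002, x_2* = 3.221.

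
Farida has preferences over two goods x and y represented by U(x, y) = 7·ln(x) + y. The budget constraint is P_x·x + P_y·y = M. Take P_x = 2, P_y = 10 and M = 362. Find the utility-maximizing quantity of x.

So x*(P_x,P_y) = 7·P_y/P_x, independent of income; and y* = (M − 7·P_y)/P_y.
At the given prices: x* = 7·10/2 = 35.

x* = 35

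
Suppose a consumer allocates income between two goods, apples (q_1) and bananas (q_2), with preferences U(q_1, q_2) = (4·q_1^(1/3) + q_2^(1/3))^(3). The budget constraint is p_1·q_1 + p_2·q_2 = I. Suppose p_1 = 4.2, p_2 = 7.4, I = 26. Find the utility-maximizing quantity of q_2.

From the CES first-order condition, 4·(q_2/q_1)^(2/3) = p_1/p_2.
Solve for the ratio: q_2/q_1 = [(1/4)·p_1/p_2]^(1.5).
Substitute q_2 = (q_2/q_1)·q_1 into the budget: q_1* = I/(p_1 + p_2·(q_2/q_1)).
Numerically q_2/q_1 = 0.053449, so q_1* = 26/(4.2 + 7.4·0.053449) = 5.6577 and q_2* = 0.053449·5.6577 = 0.3024.

q_2* = 0.3024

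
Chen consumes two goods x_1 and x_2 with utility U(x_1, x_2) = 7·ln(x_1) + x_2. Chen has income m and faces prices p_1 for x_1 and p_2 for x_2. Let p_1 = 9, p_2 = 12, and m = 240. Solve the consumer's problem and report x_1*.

x_1* = 9.3333

Set MRS = p_1/p_2: (7/x_1)/1 = p_1/p_2.
So x_1*(p_1,p_2) = 7·p_2/p_1, independent of income; and x_2* = (m − 7·p_2)/p_2.
At the given prices: x_1* = 7·12/9 = 9.3333.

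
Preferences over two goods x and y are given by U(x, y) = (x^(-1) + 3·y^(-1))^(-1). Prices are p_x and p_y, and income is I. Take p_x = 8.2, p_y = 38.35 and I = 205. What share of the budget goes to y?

share on y = 0.7893

Substitute y = (y/x)·x into the budget: x* = I/(p_x + p_y·(y/x)).
Numerically y/x = 0.800912, so x* = 205/(8.2 + 38.35·0.800912) = 5.2679 and y* = 0.800912·5.2679 = 4.2191.
Expenditure on y: 38.35·4.2191 = 161.8033; share = 0.7893.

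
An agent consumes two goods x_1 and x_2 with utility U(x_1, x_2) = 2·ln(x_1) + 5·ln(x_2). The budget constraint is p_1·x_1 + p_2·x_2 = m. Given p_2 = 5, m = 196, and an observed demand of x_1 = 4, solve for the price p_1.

MU_x_1/MU_x_2 = (2·x_2)/(5·x_1); tangency sets this equal to p_1/p_2.
So 2·p_2·x_2 = 5·p_1·x_1; combined with the budget, a share 2/7 of income goes to x_1.
Demand: x_1*(p_1,p_2,m) = 2/7·m/p_1 and x_2* = 5/7·m/p_2.
Set x_1* = 4 in the demand function and solve for p_1: p_1 = 14.

p_1 = 14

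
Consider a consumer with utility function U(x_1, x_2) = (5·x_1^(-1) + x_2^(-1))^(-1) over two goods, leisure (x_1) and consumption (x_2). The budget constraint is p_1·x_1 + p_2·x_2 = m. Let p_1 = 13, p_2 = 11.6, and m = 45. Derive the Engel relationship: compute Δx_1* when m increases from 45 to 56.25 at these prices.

MU_x_1 ∝ 5·x_1^(-2), MU_x_2 ∝ x_2^(-2), so MRS = 5·(x_2/x_1)^(2) = p_1/p_2.
Solve for the ratio: x_2/x_1 = [(1/5)·p_1/p_2]^(0.5).
Substitute x_2 = (x_2/x_1)·x_1 into the budget: x_1* = m/(p_1 + p_2·(x_2/x_1)).
Numerically x_2/x_1 = 0.473432, so x_1* = 45/(13 + 11.6·0.473432) = 2.4335.
At m' = 56.25: x_1* = 3.0419. Change: 3.0419 − 2.4335 = 0.6084.

Δx_1* = 0.6084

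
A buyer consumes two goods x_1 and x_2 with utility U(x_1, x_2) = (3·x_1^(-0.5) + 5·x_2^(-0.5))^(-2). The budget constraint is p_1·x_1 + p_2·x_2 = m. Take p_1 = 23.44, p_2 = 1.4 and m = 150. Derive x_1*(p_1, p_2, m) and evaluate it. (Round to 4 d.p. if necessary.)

From the CES first-order condition, (3/5)·(x_2/x_1)^(1.5) = p_1/p_2.
Solve for the ratio: x_2/x_1 = [(5/3)·p_1/p_2]^(2/3).
With the ratio pinned down, the budget gives x_1* = m/(p_1 + p_2·(x_2/x_1)) and x_2* = (x_2/x_1)·x_1*.
Numerically x_2/x_1 = 9.199952, so x_1* = 150/(23.44 + 1.4·9.199952) = 4.13.

x_1* = 4.13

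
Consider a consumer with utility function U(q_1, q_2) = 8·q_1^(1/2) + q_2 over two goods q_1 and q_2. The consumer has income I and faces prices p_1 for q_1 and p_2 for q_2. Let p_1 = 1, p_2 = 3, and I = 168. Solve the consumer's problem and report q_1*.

q_1* = 144

Utility is quasi-linear in q_2; the FOC for q_1 is 4/√q_1 = p_1/p_2.
Solve: √q_1 = 4·p_2/p_1, so q_1*(p_1,p_2) = (4·p_2/p_1)², and q_2* = (I − p_1·q_1*)/p_2.
Plugging in: q_1* = (4·3/1)² = 144.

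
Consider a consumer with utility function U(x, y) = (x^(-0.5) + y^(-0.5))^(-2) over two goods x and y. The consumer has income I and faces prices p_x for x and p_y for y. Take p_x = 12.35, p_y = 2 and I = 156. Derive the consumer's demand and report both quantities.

x* = 8.1754, y* = 27.5169

MRS = MU_x/MU_y = (y/x)^(1.5). Set equal to p_x/p_y.
Solve for the ratio: y/x = [p_x/p_y]^(2/3).
With the ratio pinned down, the budget gives x* = I/(p_x + p_y·(y/x)) and y* = (y/x)·x*.
Numerically y/x = 3.365823, so x* = 156/(12.35 + 2·3.365823) = 8.1754 and y* = 3.365823·8.1754 = 27.5169.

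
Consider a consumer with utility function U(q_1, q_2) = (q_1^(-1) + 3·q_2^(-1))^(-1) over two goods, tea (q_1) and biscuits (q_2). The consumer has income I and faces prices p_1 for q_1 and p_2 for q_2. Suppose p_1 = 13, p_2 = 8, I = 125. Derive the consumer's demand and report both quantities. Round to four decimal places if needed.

q_1* = 4.0765, q_2* = 9.0007

MU_q_1 ∝ q_1^(-2), MU_q_2 ∝ 3·q_2^(-2), so MRS = (1/3)·(q_2/q_1)^(2) = p_1/p_2.
Hence q_2/q_1 = (3·p_1/p_2)^(1/(2)), i.e. raised to the 0.5 power.
With the ratio pinned down, the budget gives q_1* = I/(p_1 + p_2·(q_2/q_1)) and q_2* = (q_2/q_1)·q_1*.
Numerically q_2/q_1 = 2.20794, so q_1* = 125/(13 + 8·2.20794) = 4.0765 and q_2* = 2.20794·4.0765 = 9.0007.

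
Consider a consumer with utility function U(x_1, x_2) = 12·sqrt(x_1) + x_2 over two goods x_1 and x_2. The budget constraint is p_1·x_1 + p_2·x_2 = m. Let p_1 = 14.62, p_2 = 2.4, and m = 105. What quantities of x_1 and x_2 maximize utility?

MU_x_1 = 6/√x_1, MU_x_2 = 1. Tangency: 6/√x_1 = p_1/p_2.
Solve: √x_1 = 6·p_2/p_1, so x_1*(p_1,p_2) = (6·p_2/p_1)², and x_2* = (m − p_1·x_1*)/p_2.
Plugging in: x_1* = (6·2.4/14.62)² = 0.9701, x_2* = 37.8403.

x_1* = 0.9701, x_2* = 37.8403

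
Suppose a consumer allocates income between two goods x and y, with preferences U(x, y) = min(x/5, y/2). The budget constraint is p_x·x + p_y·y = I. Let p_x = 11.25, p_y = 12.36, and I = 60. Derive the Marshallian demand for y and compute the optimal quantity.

y* = 1.482

With perfect complements, no substitution: consume in ratio x:y = 5:2.
Budget: p_x·x + p_y·(2/5)·x = I, so (5·p_x + 2·p_y)·x = 5·I.
Demand: x*(p_x,p_y,I) = 5·I/(5·p_x + 2·p_y), y* = 2·I/(5·p_x + 2·p_y).
Here 5·11.25 + 2·12.36 = 80.97, giving y* = 1.482.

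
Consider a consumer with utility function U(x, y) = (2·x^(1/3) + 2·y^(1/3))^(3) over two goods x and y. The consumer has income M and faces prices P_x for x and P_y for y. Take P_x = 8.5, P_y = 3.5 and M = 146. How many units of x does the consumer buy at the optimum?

x* = 6.7138

MU_x ∝ 2·x^(-2/3), MU_y ∝ 2·y^(-2/3), so MRS = (y/x)^(2/3) = P_x/P_y.
Solve for the ratio: y/x = [P_x/P_y]^(1.5).
Substitute y = (y/x)·x into the budget: x* = M/(P_x + P_y·(y/x)).
Numerically y/x = 3.784655, so x* = 146/(8.5 + 3.5·3.784655) = 6.7138.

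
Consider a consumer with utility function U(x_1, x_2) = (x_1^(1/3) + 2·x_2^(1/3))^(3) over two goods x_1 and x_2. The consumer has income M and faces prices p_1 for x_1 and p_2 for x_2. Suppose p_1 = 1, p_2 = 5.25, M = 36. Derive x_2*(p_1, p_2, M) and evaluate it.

MRS = MU_x_1/MU_x_2 = (1/2)·(x_2/x_1)^(2/3). Set equal to p_1/p_2.
Hence x_2/x_1 = (2·p_1/p_2)^(1/(2/3)), i.e. raised to the 1.5 power.
With the ratio pinned down, the budget gives x_1* = M/(p_1 + p_2·(x_2/x_1)) and x_2* = (x_2/x_1)·x_1*.
Numerically x_2/x_1 = 0.235129, so x_1* = 36/(1 + 5.25·0.235129) = 16.1115 and x_2* = 0.235129·16.1115 = 3.7883.

x_2* = 3.7883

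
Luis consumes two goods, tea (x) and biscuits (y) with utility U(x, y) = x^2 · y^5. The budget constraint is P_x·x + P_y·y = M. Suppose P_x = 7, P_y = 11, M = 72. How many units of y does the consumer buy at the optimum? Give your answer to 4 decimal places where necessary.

y* = 4.6753

MU_x/MU_y = (2·y)/(5·x); tangency sets this equal to P_x/P_y.
So 2·P_y·y = 5·P_x·x; combined with the budget, a share 2/7 of income goes to x.
Demand: x*(P_x,P_y,M) = 2/7·M/P_x and y* = 5/7·M/P_y.
At P_x=7, P_y=11, M=72: y* = 5/7·72/11 = 4.6753.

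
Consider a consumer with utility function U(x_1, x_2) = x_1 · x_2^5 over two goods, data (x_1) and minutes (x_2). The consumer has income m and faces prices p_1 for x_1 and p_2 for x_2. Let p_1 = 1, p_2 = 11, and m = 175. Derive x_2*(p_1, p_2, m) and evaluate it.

x_2* = 13.2576

Tangency: MRS = (1/5)·x_2/x_1 = p_1/p_2.
Rearranging, p_2·x_2 = 5·p_1·x_1. Substituting into the budget gives p_1·x_1·(1 + 5) = m.
Demand: x_1*(p_1,p_2,m) = 1/6·m/p_1 and x_2* = 5/6·m/p_2.
At p_1=1, p_2=11, m=175: x_2* = 5/6·175/11 = 13.2576.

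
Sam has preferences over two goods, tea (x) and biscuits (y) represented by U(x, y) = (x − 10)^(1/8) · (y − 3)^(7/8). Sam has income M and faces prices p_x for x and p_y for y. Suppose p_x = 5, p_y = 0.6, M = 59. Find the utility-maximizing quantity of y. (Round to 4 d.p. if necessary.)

Let x' = x−10, y' = y−3. MRS = (1/7)·y'/x' = p_x/p_y.
After buying the subsistence bundle (10, 3), a share 0.125 of the remaining income goes to x: x* = 10 + 0.125·(M − 10p_x − 3p_y)/p_x.
Discretionary income = 59 − 10·5 − 3·0.6 = 7.2; y* = 3 + 0.875·7.2/0.6 = 13.5.

y* = 13.5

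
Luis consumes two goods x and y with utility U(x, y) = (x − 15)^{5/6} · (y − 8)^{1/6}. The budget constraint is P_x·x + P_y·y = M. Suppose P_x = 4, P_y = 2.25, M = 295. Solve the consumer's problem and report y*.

This is Cobb-Douglas in (x−15, y−8): tangency gives 5/6·P_y·(y−8) = 1/6·P_x·(x−15).
Substituting into the budget: x* = 15 + 5/6·(M − 15·P_x − 8·P_y)/P_x, and y* = 8 + 1/6·(…)/P_y.
Discretionary income = 295 − 15·4 − 8·2.25 = 217; y* = 8 + 1/6·217/2.25 = 24.0741.

y* = 24.0741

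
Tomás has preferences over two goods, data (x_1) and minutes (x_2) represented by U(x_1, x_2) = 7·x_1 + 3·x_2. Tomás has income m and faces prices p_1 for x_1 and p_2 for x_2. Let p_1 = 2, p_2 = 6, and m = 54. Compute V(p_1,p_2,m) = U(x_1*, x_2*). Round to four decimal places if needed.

V = 189

Perfect substitutes: compare marginal utility per dollar. 7/p_1 vs 3/p_2 → 3.5 vs 0.5.
x_1 gives more utility per dollar, so spend all income on x_1: x_1* = m/p_1, x_2* = 0.
Numerically: x_1* = 27, x_2* = 0.
Utility at the optimum: U(27, 0) = 189.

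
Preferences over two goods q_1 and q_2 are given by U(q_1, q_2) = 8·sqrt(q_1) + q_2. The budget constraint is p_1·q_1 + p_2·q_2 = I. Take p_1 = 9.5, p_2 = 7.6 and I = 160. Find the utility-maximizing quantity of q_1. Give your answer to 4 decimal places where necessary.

q_1* = 10.24

Utility is quasi-linear in q_2; the FOC for q_1 is 4/√q_1 = p_1/p_2.
Solve: √q_1 = 4·p_2/p_1, so q_1*(p_1,p_2) = (4·p_2/p_1)², and q_2* = (I − p_1·q_1*)/p_2.
Plugging in: q_1* = (4·7.6/9.5)² = 10.24.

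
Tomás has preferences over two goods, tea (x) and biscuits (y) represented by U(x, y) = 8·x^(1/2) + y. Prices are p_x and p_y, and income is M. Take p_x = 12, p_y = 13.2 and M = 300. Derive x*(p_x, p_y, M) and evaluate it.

Utility is quasi-linear in y; the FOC for x is 4/√x = p_x/p_y.
Solve: √x = 4·p_y/p_x, so x*(p_x,p_y) = (4·p_y/p_x)², and y* = (M − p_x·x*)/p_y.
Plugging in: x* = (4·13.2/12)² = 19.36.

x* = 19.36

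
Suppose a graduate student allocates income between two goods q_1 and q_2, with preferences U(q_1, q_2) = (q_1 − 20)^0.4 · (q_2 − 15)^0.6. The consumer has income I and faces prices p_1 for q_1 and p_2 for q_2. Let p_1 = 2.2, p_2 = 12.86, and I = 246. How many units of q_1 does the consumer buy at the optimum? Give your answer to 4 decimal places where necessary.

Discretionary income = 246 − 20·2.2 − 15·12.86 = 9.1; q_1* = 20 + 0.4·9.1/2.2 = 21.6545.

q_1* = 21.6545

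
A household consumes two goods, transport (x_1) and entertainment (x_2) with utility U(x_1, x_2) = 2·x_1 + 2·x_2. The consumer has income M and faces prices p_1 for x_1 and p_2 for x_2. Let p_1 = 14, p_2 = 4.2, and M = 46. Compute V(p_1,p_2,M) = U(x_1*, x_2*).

V = 21.9048

Perfect substitutes: compare marginal utility per dollar. 2/p_1 vs 2/p_2 → 0.1429 vs 0.4762.
x_2 gives more utility per dollar, so spend all income on x_2: x_2* = M/p_2, x_1* = 0.
Numerically: x_1* = 0, x_2* = 10.9524.
Utility at the optimum: U(0, 10.9524) = 21.9048.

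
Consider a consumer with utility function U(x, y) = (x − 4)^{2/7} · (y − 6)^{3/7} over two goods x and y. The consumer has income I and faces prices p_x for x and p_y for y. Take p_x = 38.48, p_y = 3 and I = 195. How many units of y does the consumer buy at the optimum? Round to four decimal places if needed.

y* = 10.616

This is Cobb-Douglas in (x−4, y−6): tangency gives 2/7·p_y·(y−6) = 3/7·p_x·(x−4).
After buying the subsistence bundle (4, 6), a share 0.4 of the remaining income goes to x: x* = 4 + 0.4·(I − 4p_x − 6p_y)/p_x.
Discretionary income = 195 − 4·38.48 − 6·3 = 23.08; y* = 6 + 0.6·23.08/3 = 10.616.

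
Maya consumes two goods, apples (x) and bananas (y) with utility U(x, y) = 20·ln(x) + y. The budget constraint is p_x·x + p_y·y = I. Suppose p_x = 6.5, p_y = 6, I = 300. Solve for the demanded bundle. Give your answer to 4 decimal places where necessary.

x* = 18.4615, y* = 30

MU_x = 20/x, MU_y = 1. Tangency: 20/x = p_x/p_y.
So x*(p_x,p_y) = 20·p_y/p_x, independent of income; and y* = (I − 20·p_y)/p_y.
At the given prices: x* = 20·6/6.5 = 18.4615, and y* = 30.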